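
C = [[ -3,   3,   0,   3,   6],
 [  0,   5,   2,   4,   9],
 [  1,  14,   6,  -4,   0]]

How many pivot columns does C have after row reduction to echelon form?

3

Row reduce to echelon form.
R3 ← R3 + (1/3)·R1: [0, 15, 6, -3, 2]
R3 ← R3 − (3)·R2: [0, 0, 0, -15, -25]
Echelon form has 3 nonzero rows, so rank(C) = 3.
Each nonzero row contributes one pivot column: 3 pivot columns.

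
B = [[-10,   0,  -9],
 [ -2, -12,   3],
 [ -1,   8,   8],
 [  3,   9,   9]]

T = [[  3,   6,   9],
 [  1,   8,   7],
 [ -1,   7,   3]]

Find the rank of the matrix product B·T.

2

First compute BT:
[[-21, -123, -117],
 [-21, -87, -93],
 [ -3, 114,  71],
 [  9, 153, 117]]
Now row reduce the product.
R2 ← R2 − R1: [0, 36, 24]
R3 ← R3 − (1/7)·R1: [0, 921/7, 614/7]
R4 ← R4 + (3/7)·R1: [0, 702/7, 468/7]
R3 ← R3 − (307/84)·R2: [0, 0, 0]
R4 ← R4 − (39/14)·R2: [0, 0, 0]
2 nonzero rows, so rank(BT) = 2.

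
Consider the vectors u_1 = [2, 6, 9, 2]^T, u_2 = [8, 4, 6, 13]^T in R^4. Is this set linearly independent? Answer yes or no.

yes

Form the matrix with these vectors as rows and row reduce.
R2 ← R2 − (4)·R1: [0, -20, -30, 5]
2 nonzero rows, so the 2 vectors span a space of dimension 2.
Since 2 = 2, the vectors are linearly independent.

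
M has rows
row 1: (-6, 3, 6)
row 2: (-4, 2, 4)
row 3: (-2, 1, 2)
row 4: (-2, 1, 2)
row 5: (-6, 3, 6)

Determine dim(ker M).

2

Row reduce to echelon form.
R2 ← R2 − (2/3)·R1: [0, 0, 0]
R3 ← R3 − (1/3)·R1: [0, 0, 0]
R4 ← R4 − (1/3)·R1: [0, 0, 0]
R5 ← R5 − R1: [0, 0, 0]
1 nonzero row, so rank(M) = 1.
M has 3 columns; by rank–nullity, nullity = 3 − 1 = 2.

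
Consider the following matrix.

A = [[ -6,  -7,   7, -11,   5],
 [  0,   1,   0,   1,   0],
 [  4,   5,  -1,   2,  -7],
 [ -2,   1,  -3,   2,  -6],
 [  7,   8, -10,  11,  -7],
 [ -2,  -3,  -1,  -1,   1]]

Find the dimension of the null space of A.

Row reduce to echelon form.
R3 ← R3 + (2/3)·R1: [0, 1/3, 11/3, -16/3, -11/3]
R4 ← R4 − (1/3)·R1: [0, 10/3, -16/3, 17/3, -23/3]
R5 ← R5 + (7/6)·R1: [0, -1/6, -11/6, -11/6, -7/6]
R6 ← R6 − (1/3)·R1: [0, -2/3, -10/3, 8/3, -2/3]
R3 ← R3 − (1/3)·R2: [0, 0, 11/3, -17/3, -11/3]
R4 ← R4 − (10/3)·R2: [0, 0, -16/3, 7/3, -23/3]
R5 ← R5 + (1/6)·R2: [0, 0, -11/6, -5/3, -7/6]
R6 ← R6 + (2/3)·R2: [0, 0, -10/3, 10/3, -2/3]
R4 ← R4 + (16/11)·R3: [0, 0, 0, -65/11, -13]
R5 ← R5 + (1/2)·R3: [0, 0, 0, -9/2, -3]
R6 ← R6 + (10/11)·R3: [0, 0, 0, -20/11, -4]
R5 ← R5 − (99/130)·R4: [0, 0, 0, 0, 69/10]
R6 ← R6 − (4/13)·R4: [0, 0, 0, 0, 0]
5 nonzero rows, so rank(A) = 5.
A has 5 columns; by rank–nullity, nullity = 5 − 5 = 0.

0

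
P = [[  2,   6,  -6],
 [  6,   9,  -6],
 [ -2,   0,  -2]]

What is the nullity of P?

Row reduce to echelon form.
R2 ← R2 − (3)·R1: [0, -9, 12]
R3 ← R3 + R1: [0, 6, -8]
R3 ← R3 + (2/3)·R2: [0, 0, 0]
2 nonzero rows, so rank(P) = 2.
P has 3 columns; by rank–nullity, nullity = 3 − 2 = 1.

1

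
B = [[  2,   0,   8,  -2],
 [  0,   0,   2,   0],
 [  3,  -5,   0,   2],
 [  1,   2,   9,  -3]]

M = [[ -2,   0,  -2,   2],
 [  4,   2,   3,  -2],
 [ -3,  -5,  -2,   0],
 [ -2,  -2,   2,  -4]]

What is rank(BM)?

3

First compute BM:
[[-24, -36, -24,  12],
 [ -6, -10,  -4,   0],
 [-30, -14, -17,   8],
 [-15, -35, -20,  10]]
Now row reduce the product.
R2 ← R2 − (1/4)·R1: [0, -1, 2, -3]
R3 ← R3 − (5/4)·R1: [0, 31, 13, -7]
R4 ← R4 − (5/8)·R1: [0, -25/2, -5, 5/2]
R3 ← R3 + (31)·R2: [0, 0, 75, -100]
R4 ← R4 − (25/2)·R2: [0, 0, -30, 40]
R4 ← R4 + (2/5)·R3: [0, 0, 0, 0]
3 nonzero rows, so rank(BM) = 3.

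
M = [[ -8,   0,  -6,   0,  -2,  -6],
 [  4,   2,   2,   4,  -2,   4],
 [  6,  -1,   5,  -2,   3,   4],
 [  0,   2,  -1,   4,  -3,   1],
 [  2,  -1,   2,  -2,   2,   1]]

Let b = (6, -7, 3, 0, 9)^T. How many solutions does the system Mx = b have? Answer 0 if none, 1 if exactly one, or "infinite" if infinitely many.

0

Row reduce the augmented matrix [M | b].
R2 ← R2 + (1/2)·R1: [0, 2, -1, 4, -3, 1, -4]
R3 ← R3 + (3/4)·R1: [0, -1, 1/2, -2, 3/2, -1/2, 15/2]
R5 ← R5 + (1/4)·R1: [0, -1, 1/2, -2, 3/2, -1/2, 21/2]
R3 ← R3 + (1/2)·R2: [0, 0, 0, 0, 0, 0, 11/2]
R4 ← R4 − R2: [0, 0, 0, 0, 0, 0, 4]
R5 ← R5 + (1/2)·R2: [0, 0, 0, 0, 0, 0, 17/2]
R4 ← R4 − (8/11)·R3: [0, 0, 0, 0, 0, 0, 0]
R5 ← R5 − (17/11)·R3: [0, 0, 0, 0, 0, 0, 0]
The echelon form has 3 nonzero rows; the last pivot sits in the augmented column, so rank(M) = 2 but rank([M|b]) = 3.
Since the ranks differ, the system is inconsistent.
It has no solutions.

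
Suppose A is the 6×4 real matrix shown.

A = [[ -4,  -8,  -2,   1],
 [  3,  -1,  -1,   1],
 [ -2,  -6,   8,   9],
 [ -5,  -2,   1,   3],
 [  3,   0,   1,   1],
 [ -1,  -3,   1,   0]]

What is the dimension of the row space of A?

4

Row reduce to echelon form.
R2 ← R2 + (3/4)·R1: [0, -7, -5/2, 7/4]
R3 ← R3 − (1/2)·R1: [0, -2, 9, 17/2]
R4 ← R4 − (5/4)·R1: [0, 8, 7/2, 7/4]
R5 ← R5 + (3/4)·R1: [0, -6, -1/2, 7/4]
R6 ← R6 − (1/4)·R1: [0, -1, 3/2, -1/4]
R3 ← R3 − (2/7)·R2: [0, 0, 68/7, 8]
R4 ← R4 + (8/7)·R2: [0, 0, 9/14, 15/4]
R5 ← R5 − (6/7)·R2: [0, 0, 23/14, 1/4]
R6 ← R6 − (1/7)·R2: [0, 0, 13/7, -1/2]
R4 ← R4 − (9/136)·R3: [0, 0, 0, 219/68]
R5 ← R5 − (23/136)·R3: [0, 0, 0, -75/68]
R6 ← R6 − (13/68)·R3: [0, 0, 0, -69/34]
R5 ← R5 + (25/73)·R4: [0, 0, 0, 0]
R6 ← R6 + (46/73)·R4: [0, 0, 0, 0]
Echelon form has 4 nonzero rows, so rank(A) = 4.
The row space has dimension equal to the rank: 4.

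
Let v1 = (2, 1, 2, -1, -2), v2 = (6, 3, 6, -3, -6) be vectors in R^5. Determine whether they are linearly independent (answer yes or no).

Form the matrix with these vectors as rows and row reduce.
R2 ← R2 − (3)·R1: [0, 0, 0, 0, 0]
1 nonzero row, so the 2 vectors span a space of dimension 1.
Since 1 < 2, the vectors are linearly dependent.

no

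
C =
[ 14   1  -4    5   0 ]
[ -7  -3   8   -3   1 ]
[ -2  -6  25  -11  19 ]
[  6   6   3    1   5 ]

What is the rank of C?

4

Row reduce to echelon form.
R2 ← R2 + (1/2)·R1: [0, -5/2, 6, -1/2, 1]
R3 ← R3 + (1/7)·R1: [0, -41/7, 171/7, -72/7, 19]
R4 ← R4 − (3/7)·R1: [0, 39/7, 33/7, -8/7, 5]
R3 ← R3 − (82/35)·R2: [0, 0, 363/35, -319/35, 583/35]
R4 ← R4 + (78/35)·R2: [0, 0, 633/35, -79/35, 253/35]
R4 ← R4 − (211/121)·R3: [0, 0, 0, 150/11, -240/11]
Echelon form has 4 nonzero rows, so rank(C) = 4.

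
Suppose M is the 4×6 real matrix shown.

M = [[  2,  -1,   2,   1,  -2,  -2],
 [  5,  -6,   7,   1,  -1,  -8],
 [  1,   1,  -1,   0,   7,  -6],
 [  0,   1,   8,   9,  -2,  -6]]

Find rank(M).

4

Row reduce to echelon form.
R2 ← R2 − (5/2)·R1: [0, -7/2, 2, -3/2, 4, -3]
R3 ← R3 − (1/2)·R1: [0, 3/2, -2, -1/2, 8, -5]
R3 ← R3 + (3/7)·R2: [0, 0, -8/7, -8/7, 68/7, -44/7]
R4 ← R4 + (2/7)·R2: [0, 0, 60/7, 60/7, -6/7, -48/7]
R4 ← R4 + (15/2)·R3: [0, 0, 0, 0, 72, -54]
Echelon form has 4 nonzero rows, so rank(M) = 4.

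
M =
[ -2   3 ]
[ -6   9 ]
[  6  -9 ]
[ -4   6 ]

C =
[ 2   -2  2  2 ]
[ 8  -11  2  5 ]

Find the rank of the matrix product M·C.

1

First compute MC:
[[ 20, -29,   2,  11],
 [ 60, -87,   6,  33],
 [-60,  87,  -6, -33],
 [ 40, -58,   4,  22]]
Now row reduce the product.
R2 ← R2 − (3)·R1: [0, 0, 0, 0]
R3 ← R3 + (3)·R1: [0, 0, 0, 0]
R4 ← R4 − (2)·R1: [0, 0, 0, 0]
1 nonzero row, so rank(MC) = 1.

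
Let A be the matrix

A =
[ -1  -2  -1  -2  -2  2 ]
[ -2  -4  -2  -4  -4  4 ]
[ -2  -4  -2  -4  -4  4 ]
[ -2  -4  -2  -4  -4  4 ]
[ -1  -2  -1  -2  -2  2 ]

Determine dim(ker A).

5

Row reduce to echelon form.
R2 ← R2 − (2)·R1: [0, 0, 0, 0, 0, 0]
R3 ← R3 − (2)·R1: [0, 0, 0, 0, 0, 0]
R4 ← R4 − (2)·R1: [0, 0, 0, 0, 0, 0]
R5 ← R5 − R1: [0, 0, 0, 0, 0, 0]
1 nonzero row, so rank(A) = 1.
A has 6 columns; by rank–nullity, nullity = 6 − 1 = 5.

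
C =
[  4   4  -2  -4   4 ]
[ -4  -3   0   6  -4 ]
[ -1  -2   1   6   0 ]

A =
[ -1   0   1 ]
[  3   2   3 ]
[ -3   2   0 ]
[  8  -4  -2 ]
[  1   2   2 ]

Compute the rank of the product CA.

First compute CA:
[[-14,  28,  32],
 [ 39, -38, -33],
 [ 40, -26, -19]]
Now row reduce the product.
R2 ← R2 + (39/14)·R1: [0, 40, 393/7]
R3 ← R3 + (20/7)·R1: [0, 54, 507/7]
R3 ← R3 − (27/20)·R2: [0, 0, -471/140]
3 nonzero rows, so rank(CA) = 3.

3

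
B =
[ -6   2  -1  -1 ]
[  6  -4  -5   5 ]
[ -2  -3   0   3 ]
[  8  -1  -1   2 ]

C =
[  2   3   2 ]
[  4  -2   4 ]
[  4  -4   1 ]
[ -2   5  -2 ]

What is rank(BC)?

3

First compute BC:
[[ -6, -23,  -3],
 [-34,  71, -19],
 [-22,  15, -22],
 [  4,  40,   7]]
Now row reduce the product.
R2 ← R2 − (17/3)·R1: [0, 604/3, -2]
R3 ← R3 − (11/3)·R1: [0, 298/3, -11]
R4 ← R4 + (2/3)·R1: [0, 74/3, 5]
R3 ← R3 − (149/302)·R2: [0, 0, -1512/151]
R4 ← R4 − (37/302)·R2: [0, 0, 792/151]
R4 ← R4 + (11/21)·R3: [0, 0, 0]
3 nonzero rows, so rank(BC) = 3.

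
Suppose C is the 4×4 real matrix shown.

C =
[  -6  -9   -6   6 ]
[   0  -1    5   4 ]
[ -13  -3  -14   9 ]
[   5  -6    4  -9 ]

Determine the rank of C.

Row reduce to echelon form.
R3 ← R3 − (13/6)·R1: [0, 33/2, -1, -4]
R4 ← R4 + (5/6)·R1: [0, -27/2, -1, -4]
R3 ← R3 + (33/2)·R2: [0, 0, 163/2, 62]
R4 ← R4 − (27/2)·R2: [0, 0, -137/2, -58]
R4 ← R4 + (137/163)·R3: [0, 0, 0, -960/163]
Echelon form has 4 nonzero rows, so rank(C) = 4.

4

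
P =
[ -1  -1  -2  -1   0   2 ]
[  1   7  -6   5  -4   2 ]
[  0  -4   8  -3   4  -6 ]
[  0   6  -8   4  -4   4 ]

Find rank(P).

Row reduce to echelon form.
R2 ← R2 + R1: [0, 6, -8, 4, -4, 4]
R3 ← R3 + (2/3)·R2: [0, 0, 8/3, -1/3, 4/3, -10/3]
R4 ← R4 − R2: [0, 0, 0, 0, 0, 0]
Echelon form has 3 nonzero rows, so rank(P) = 3.

3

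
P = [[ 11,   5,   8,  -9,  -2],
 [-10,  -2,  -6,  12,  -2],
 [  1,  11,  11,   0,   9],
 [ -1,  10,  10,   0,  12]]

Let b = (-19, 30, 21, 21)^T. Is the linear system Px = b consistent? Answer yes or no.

Row reduce the augmented matrix [P | b].
R2 ← R2 + (10/11)·R1: [0, 28/11, 14/11, 42/11, -42/11, 140/11]
R3 ← R3 − (1/11)·R1: [0, 116/11, 113/11, 9/11, 101/11, 250/11]
R4 ← R4 + (1/11)·R1: [0, 115/11, 118/11, -9/11, 130/11, 212/11]
R3 ← R3 − (29/7)·R2: [0, 0, 5, -15, 25, -30]
R4 ← R4 − (115/28)·R2: [0, 0, 11/2, -33/2, 55/2, -33]
R4 ← R4 − (11/10)·R3: [0, 0, 0, 0, 0, 0]
The echelon form has 3 nonzero rows, and every pivot lies in the first 5 columns, so rank(P) = rank([P|b]) = 3.
The system is consistent.

yes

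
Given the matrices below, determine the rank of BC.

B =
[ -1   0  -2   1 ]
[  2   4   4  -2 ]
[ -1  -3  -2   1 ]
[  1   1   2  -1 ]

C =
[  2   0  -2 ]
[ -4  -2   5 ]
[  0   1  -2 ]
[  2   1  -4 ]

First compute BC:
[[  0,  -1,   2],
 [-16,  -6,  16],
 [ 12,   5, -13],
 [ -4,  -1,   3]]
Now row reduce the product.
Swap R1 ↔ R2
R3 ← R3 + (3/4)·R1: [0, 1/2, -1]
R4 ← R4 − (1/4)·R1: [0, 1/2, -1]
R3 ← R3 + (1/2)·R2: [0, 0, 0]
R4 ← R4 + (1/2)·R2: [0, 0, 0]
2 nonzero rows, so rank(BC) = 2.

2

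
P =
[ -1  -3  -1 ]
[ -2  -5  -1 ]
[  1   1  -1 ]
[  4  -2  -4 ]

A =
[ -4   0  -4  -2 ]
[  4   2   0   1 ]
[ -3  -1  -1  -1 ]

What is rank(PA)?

2

First compute PA:
[[ -5,  -5,   5,   0],
 [ -9,  -9,   9,   0],
 [  3,   3,  -3,   0],
 [-12,   0, -12,  -6]]
Now row reduce the product.
R2 ← R2 − (9/5)·R1: [0, 0, 0, 0]
R3 ← R3 + (3/5)·R1: [0, 0, 0, 0]
R4 ← R4 − (12/5)·R1: [0, 12, -24, -6]
Swap R2 ↔ R4
2 nonzero rows, so rank(PA) = 2.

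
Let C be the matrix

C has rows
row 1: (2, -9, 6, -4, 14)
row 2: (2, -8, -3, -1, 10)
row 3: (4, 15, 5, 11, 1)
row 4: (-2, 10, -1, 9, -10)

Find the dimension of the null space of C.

Row reduce to echelon form.
R2 ← R2 − R1: [0, 1, -9, 3, -4]
R3 ← R3 − (2)·R1: [0, 33, -7, 19, -27]
R4 ← R4 + R1: [0, 1, 5, 5, 4]
R3 ← R3 − (33)·R2: [0, 0, 290, -80, 105]
R4 ← R4 − R2: [0, 0, 14, 2, 8]
R4 ← R4 − (7/145)·R3: [0, 0, 0, 170/29, 85/29]
4 nonzero rows, so rank(C) = 4.
C has 5 columns; by rank–nullity, nullity = 5 − 4 = 1.

1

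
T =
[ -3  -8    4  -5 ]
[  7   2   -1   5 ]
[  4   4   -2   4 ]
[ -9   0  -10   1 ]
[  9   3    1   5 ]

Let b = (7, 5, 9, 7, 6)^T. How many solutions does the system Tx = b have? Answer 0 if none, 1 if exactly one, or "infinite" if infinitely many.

Row reduce the augmented matrix [T | b].
R2 ← R2 + (7/3)·R1: [0, -50/3, 25/3, -20/3, 64/3]
R3 ← R3 + (4/3)·R1: [0, -20/3, 10/3, -8/3, 55/3]
R4 ← R4 − (3)·R1: [0, 24, -22, 16, -14]
R5 ← R5 + (3)·R1: [0, -21, 13, -10, 27]
R3 ← R3 − (2/5)·R2: [0, 0, 0, 0, 49/5]
R4 ← R4 + (36/25)·R2: [0, 0, -10, 32/5, 418/25]
R5 ← R5 − (63/50)·R2: [0, 0, 5/2, -8/5, 3/25]
Swap R3 ↔ R4
R5 ← R5 + (1/4)·R3: [0, 0, 0, 0, 43/10]
R5 ← R5 − (43/98)·R4: [0, 0, 0, 0, 0]
The echelon form has 4 nonzero rows; the last pivot sits in the augmented column, so rank(T) = 3 but rank([T|b]) = 4.
Since the ranks differ, the system is inconsistent.
It has no solutions.

0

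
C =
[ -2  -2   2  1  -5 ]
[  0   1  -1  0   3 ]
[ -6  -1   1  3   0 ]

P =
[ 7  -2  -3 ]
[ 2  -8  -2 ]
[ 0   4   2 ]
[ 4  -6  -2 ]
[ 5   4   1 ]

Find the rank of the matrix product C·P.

2

First compute CP:
[[-39,   2,   7],
 [ 17,   0,  -1],
 [-32,   6,  16]]
Now row reduce the product.
R2 ← R2 + (17/39)·R1: [0, 34/39, 80/39]
R3 ← R3 − (32/39)·R1: [0, 170/39, 400/39]
R3 ← R3 − (5)·R2: [0, 0, 0]
2 nonzero rows, so rank(CP) = 2.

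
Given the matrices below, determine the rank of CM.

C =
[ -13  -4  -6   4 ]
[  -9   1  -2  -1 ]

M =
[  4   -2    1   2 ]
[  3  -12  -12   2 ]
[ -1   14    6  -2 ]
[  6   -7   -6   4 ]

First compute CM:
[[-34, -38, -25,  -6],
 [-37, -15, -27, -16]]
Now row reduce the product.
R2 ← R2 − (37/34)·R1: [0, 448/17, 7/34, -161/17]
2 nonzero rows, so rank(CM) = 2.

2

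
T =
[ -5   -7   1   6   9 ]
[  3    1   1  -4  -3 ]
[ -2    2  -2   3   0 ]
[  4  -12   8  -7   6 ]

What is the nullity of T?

3

Row reduce to echelon form.
R2 ← R2 + (3/5)·R1: [0, -16/5, 8/5, -2/5, 12/5]
R3 ← R3 − (2/5)·R1: [0, 24/5, -12/5, 3/5, -18/5]
R4 ← R4 + (4/5)·R1: [0, -88/5, 44/5, -11/5, 66/5]
R3 ← R3 + (3/2)·R2: [0, 0, 0, 0, 0]
R4 ← R4 − (11/2)·R2: [0, 0, 0, 0, 0]
2 nonzero rows, so rank(T) = 2.
T has 5 columns; by rank–nullity, nullity = 5 − 2 = 3.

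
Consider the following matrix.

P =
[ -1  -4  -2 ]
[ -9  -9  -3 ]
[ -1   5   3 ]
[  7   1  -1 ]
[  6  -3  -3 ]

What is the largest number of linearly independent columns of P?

Row reduce to echelon form.
R2 ← R2 − (9)·R1: [0, 27, 15]
R3 ← R3 − R1: [0, 9, 5]
R4 ← R4 + (7)·R1: [0, -27, -15]
R5 ← R5 + (6)·R1: [0, -27, -15]
R3 ← R3 − (1/3)·R2: [0, 0, 0]
R4 ← R4 + R2: [0, 0, 0]
R5 ← R5 + R2: [0, 0, 0]
Echelon form has 2 nonzero rows, so rank(P) = 2.
The rank gives the maximum number of linearly independent columns: 2.

2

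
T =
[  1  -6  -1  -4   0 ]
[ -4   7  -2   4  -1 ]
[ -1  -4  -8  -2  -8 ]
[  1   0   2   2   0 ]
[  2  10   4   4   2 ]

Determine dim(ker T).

1

Row reduce to echelon form.
R2 ← R2 + (4)·R1: [0, -17, -6, -12, -1]
R3 ← R3 + R1: [0, -10, -9, -6, -8]
R4 ← R4 − R1: [0, 6, 3, 6, 0]
R5 ← R5 − (2)·R1: [0, 22, 6, 12, 2]
R3 ← R3 − (10/17)·R2: [0, 0, -93/17, 18/17, -126/17]
R4 ← R4 + (6/17)·R2: [0, 0, 15/17, 30/17, -6/17]
R5 ← R5 + (22/17)·R2: [0, 0, -30/17, -60/17, 12/17]
R4 ← R4 + (5/31)·R3: [0, 0, 0, 60/31, -48/31]
R5 ← R5 − (10/31)·R3: [0, 0, 0, -120/31, 96/31]
R5 ← R5 + (2)·R4: [0, 0, 0, 0, 0]
4 nonzero rows, so rank(T) = 4.
T has 5 columns; by rank–nullity, nullity = 5 − 4 = 1.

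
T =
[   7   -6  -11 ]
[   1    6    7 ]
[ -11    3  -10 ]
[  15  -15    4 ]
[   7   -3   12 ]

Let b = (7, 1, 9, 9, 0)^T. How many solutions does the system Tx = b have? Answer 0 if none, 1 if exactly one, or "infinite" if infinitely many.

Row reduce the augmented matrix [T | b].
R2 ← R2 − (1/7)·R1: [0, 48/7, 60/7, 0]
R3 ← R3 + (11/7)·R1: [0, -45/7, -191/7, 20]
R4 ← R4 − (15/7)·R1: [0, -15/7, 193/7, -6]
R5 ← R5 − R1: [0, 3, 23, -7]
R3 ← R3 + (15/16)·R2: [0, 0, -77/4, 20]
R4 ← R4 + (5/16)·R2: [0, 0, 121/4, -6]
R5 ← R5 − (7/16)·R2: [0, 0, 77/4, -7]
R4 ← R4 + (11/7)·R3: [0, 0, 0, 178/7]
R5 ← R5 + R3: [0, 0, 0, 13]
R5 ← R5 − (91/178)·R4: [0, 0, 0, 0]
The echelon form has 4 nonzero rows; the last pivot sits in the augmented column, so rank(T) = 3 but rank([T|b]) = 4.
Since the ranks differ, the system is inconsistent.
It has no solutions.

0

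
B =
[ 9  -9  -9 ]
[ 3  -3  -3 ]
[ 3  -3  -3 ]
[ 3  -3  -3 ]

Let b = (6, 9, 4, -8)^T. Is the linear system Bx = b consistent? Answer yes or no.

Row reduce the augmented matrix [B | b].
R2 ← R2 − (1/3)·R1: [0, 0, 0, 7]
R3 ← R3 − (1/3)·R1: [0, 0, 0, 2]
R4 ← R4 − (1/3)·R1: [0, 0, 0, -10]
R3 ← R3 − (2/7)·R2: [0, 0, 0, 0]
R4 ← R4 + (10/7)·R2: [0, 0, 0, 0]
The echelon form has 2 nonzero rows; the last pivot sits in the augmented column, so rank(B) = 1 but rank([B|b]) = 2.
Since the ranks differ, the system is inconsistent.

no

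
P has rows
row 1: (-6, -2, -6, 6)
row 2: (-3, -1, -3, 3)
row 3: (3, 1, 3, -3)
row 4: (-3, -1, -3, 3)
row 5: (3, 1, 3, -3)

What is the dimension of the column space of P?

1

Row reduce to echelon form.
R2 ← R2 − (1/2)·R1: [0, 0, 0, 0]
R3 ← R3 + (1/2)·R1: [0, 0, 0, 0]
R4 ← R4 − (1/2)·R1: [0, 0, 0, 0]
R5 ← R5 + (1/2)·R1: [0, 0, 0, 0]
Echelon form has 1 nonzero row, so rank(P) = 1.
The column space has dimension equal to the rank: 1.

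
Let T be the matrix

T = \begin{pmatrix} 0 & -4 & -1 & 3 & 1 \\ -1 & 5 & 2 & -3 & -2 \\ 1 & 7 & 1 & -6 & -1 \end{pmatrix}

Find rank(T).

Row reduce to echelon form.
Swap R1 ↔ R2
R3 ← R3 + R1: [0, 12, 3, -9, -3]
R3 ← R3 + (3)·R2: [0, 0, 0, 0, 0]
Echelon form has 2 nonzero rows, so rank(T) = 2.

2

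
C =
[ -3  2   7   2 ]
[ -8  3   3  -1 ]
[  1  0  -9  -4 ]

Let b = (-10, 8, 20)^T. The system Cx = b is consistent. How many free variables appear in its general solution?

1

Row reduce the augmented matrix [C | b].
R2 ← R2 − (8/3)·R1: [0, -7/3, -47/3, -19/3, 104/3]
R3 ← R3 + (1/3)·R1: [0, 2/3, -20/3, -10/3, 50/3]
R3 ← R3 + (2/7)·R2: [0, 0, -78/7, -36/7, 186/7]
The echelon form has 3 nonzero rows, and every pivot lies in the first 4 columns, so rank(C) = rank([C|b]) = 3.
The system is consistent.
Free variables = (unknowns) − (rank) = 4 − 3 = 1.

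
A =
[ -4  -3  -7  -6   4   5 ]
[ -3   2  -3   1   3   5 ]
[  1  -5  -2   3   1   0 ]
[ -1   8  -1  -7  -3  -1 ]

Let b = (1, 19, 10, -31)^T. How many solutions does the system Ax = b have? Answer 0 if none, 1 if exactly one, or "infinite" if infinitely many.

Row reduce the augmented matrix [A | b].
R2 ← R2 − (3/4)·R1: [0, 17/4, 9/4, 11/2, 0, 5/4, 73/4]
R3 ← R3 + (1/4)·R1: [0, -23/4, -15/4, 3/2, 2, 5/4, 41/4]
R4 ← R4 − (1/4)·R1: [0, 35/4, 3/4, -11/2, -4, -9/4, -125/4]
R3 ← R3 + (23/17)·R2: [0, 0, -12/17, 152/17, 2, 50/17, 594/17]
R4 ← R4 − (35/17)·R2: [0, 0, -66/17, -286/17, -4, -82/17, -1170/17]
R4 ← R4 − (11/2)·R3: [0, 0, 0, -66, -15, -21, -261]
The echelon form has 4 nonzero rows, and every pivot lies in the first 6 columns, so rank(A) = rank([A|b]) = 4.
The system is consistent.
rank = 4 < 6 unknowns, so there are infinitely many solutions.

infinite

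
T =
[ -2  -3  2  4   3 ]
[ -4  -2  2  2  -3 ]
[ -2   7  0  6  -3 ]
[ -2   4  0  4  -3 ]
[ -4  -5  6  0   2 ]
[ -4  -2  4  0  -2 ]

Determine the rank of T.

4

Row reduce to echelon form.
R2 ← R2 − (2)·R1: [0, 4, -2, -6, -9]
R3 ← R3 − R1: [0, 10, -2, 2, -6]
R4 ← R4 − R1: [0, 7, -2, 0, -6]
R5 ← R5 − (2)·R1: [0, 1, 2, -8, -4]
R6 ← R6 − (2)·R1: [0, 4, 0, -8, -8]
R3 ← R3 − (5/2)·R2: [0, 0, 3, 17, 33/2]
R4 ← R4 − (7/4)·R2: [0, 0, 3/2, 21/2, 39/4]
R5 ← R5 − (1/4)·R2: [0, 0, 5/2, -13/2, -7/4]
R6 ← R6 − R2: [0, 0, 2, -2, 1]
R4 ← R4 − (1/2)·R3: [0, 0, 0, 2, 3/2]
R5 ← R5 − (5/6)·R3: [0, 0, 0, -62/3, -31/2]
R6 ← R6 − (2/3)·R3: [0, 0, 0, -40/3, -10]
R5 ← R5 + (31/3)·R4: [0, 0, 0, 0, 0]
R6 ← R6 + (20/3)·R4: [0, 0, 0, 0, 0]
Echelon form has 4 nonzero rows, so rank(T) = 4.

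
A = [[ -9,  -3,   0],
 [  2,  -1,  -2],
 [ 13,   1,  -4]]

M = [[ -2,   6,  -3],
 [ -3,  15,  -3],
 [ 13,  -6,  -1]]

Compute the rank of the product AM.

First compute AM:
[[ 27, -99,  36],
 [-27,   9,  -1],
 [-81, 117, -38]]
Now row reduce the product.
R2 ← R2 + R1: [0, -90, 35]
R3 ← R3 + (3)·R1: [0, -180, 70]
R3 ← R3 − (2)·R2: [0, 0, 0]
2 nonzero rows, so rank(AM) = 2.

2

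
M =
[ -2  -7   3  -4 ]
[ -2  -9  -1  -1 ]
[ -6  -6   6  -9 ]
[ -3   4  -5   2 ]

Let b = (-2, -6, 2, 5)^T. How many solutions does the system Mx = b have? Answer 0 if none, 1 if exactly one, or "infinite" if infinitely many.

0

Row reduce the augmented matrix [M | b].
R2 ← R2 − R1: [0, -2, -4, 3, -4]
R3 ← R3 − (3)·R1: [0, 15, -3, 3, 8]
R4 ← R4 − (3/2)·R1: [0, 29/2, -19/2, 8, 8]
R3 ← R3 + (15/2)·R2: [0, 0, -33, 51/2, -22]
R4 ← R4 + (29/4)·R2: [0, 0, -77/2, 119/4, -21]
R4 ← R4 − (7/6)·R3: [0, 0, 0, 0, 14/3]
The echelon form has 4 nonzero rows; the last pivot sits in the augmented column, so rank(M) = 3 but rank([M|b]) = 4.
Since the ranks differ, the system is inconsistent.
It has no solutions.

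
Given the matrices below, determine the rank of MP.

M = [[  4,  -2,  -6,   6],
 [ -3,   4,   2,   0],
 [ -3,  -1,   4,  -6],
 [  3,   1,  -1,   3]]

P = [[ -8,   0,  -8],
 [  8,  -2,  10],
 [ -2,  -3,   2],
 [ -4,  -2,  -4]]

3

First compute MP:
[[-60,  10, -88],
 [ 52, -14,  68],
 [ 32,   2,  46],
 [-26,  -5, -28]]
Now row reduce the product.
R2 ← R2 + (13/15)·R1: [0, -16/3, -124/15]
R3 ← R3 + (8/15)·R1: [0, 22/3, -14/15]
R4 ← R4 − (13/30)·R1: [0, -28/3, 152/15]
R3 ← R3 + (11/8)·R2: [0, 0, -123/10]
R4 ← R4 − (7/4)·R2: [0, 0, 123/5]
R4 ← R4 + (2)·R3: [0, 0, 0]
3 nonzero rows, so rank(MP) = 3.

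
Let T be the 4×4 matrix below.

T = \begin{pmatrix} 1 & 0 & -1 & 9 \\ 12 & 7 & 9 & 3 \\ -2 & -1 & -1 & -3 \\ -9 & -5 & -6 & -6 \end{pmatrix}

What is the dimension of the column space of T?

Row reduce to echelon form.
R2 ← R2 − (12)·R1: [0, 7, 21, -105]
R3 ← R3 + (2)·R1: [0, -1, -3, 15]
R4 ← R4 + (9)·R1: [0, -5, -15, 75]
R3 ← R3 + (1/7)·R2: [0, 0, 0, 0]
R4 ← R4 + (5/7)·R2: [0, 0, 0, 0]
Echelon form has 2 nonzero rows, so rank(T) = 2.
The column space has dimension equal to the rank: 2.

2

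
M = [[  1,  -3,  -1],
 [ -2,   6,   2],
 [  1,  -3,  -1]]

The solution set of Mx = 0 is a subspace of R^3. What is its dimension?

Row reduce to echelon form.
R2 ← R2 + (2)·R1: [0, 0, 0]
R3 ← R3 − R1: [0, 0, 0]
1 nonzero row, so rank(M) = 1.
M has 3 columns; by rank–nullity, nullity = 3 − 1 = 2.

2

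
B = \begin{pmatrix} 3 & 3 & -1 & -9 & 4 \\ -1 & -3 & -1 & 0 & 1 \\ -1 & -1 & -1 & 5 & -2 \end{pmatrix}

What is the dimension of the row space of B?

Row reduce to echelon form.
R2 ← R2 + (1/3)·R1: [0, -2, -4/3, -3, 7/3]
R3 ← R3 + (1/3)·R1: [0, 0, -4/3, 2, -2/3]
Echelon form has 3 nonzero rows, so rank(B) = 3.
The row space has dimension equal to the rank: 3.

3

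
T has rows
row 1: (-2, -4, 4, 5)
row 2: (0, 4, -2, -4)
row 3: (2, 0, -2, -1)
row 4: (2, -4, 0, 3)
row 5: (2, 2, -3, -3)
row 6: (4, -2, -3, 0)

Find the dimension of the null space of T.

2

Row reduce to echelon form.
R3 ← R3 + R1: [0, -4, 2, 4]
R4 ← R4 + R1: [0, -8, 4, 8]
R5 ← R5 + R1: [0, -2, 1, 2]
R6 ← R6 + (2)·R1: [0, -10, 5, 10]
R3 ← R3 + R2: [0, 0, 0, 0]
R4 ← R4 + (2)·R2: [0, 0, 0, 0]
R5 ← R5 + (1/2)·R2: [0, 0, 0, 0]
R6 ← R6 + (5/2)·R2: [0, 0, 0, 0]
2 nonzero rows, so rank(T) = 2.
T has 4 columns; by rank–nullity, nullity = 4 − 2 = 2.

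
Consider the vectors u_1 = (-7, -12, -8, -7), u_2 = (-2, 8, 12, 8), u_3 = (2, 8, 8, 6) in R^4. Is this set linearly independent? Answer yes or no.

no

Form the matrix with these vectors as rows and row reduce.
R2 ← R2 − (2/7)·R1: [0, 80/7, 100/7, 10]
R3 ← R3 + (2/7)·R1: [0, 32/7, 40/7, 4]
R3 ← R3 − (2/5)·R2: [0, 0, 0, 0]
2 nonzero rows, so the 3 vectors span a space of dimension 2.
Since 2 < 3, the vectors are linearly dependent.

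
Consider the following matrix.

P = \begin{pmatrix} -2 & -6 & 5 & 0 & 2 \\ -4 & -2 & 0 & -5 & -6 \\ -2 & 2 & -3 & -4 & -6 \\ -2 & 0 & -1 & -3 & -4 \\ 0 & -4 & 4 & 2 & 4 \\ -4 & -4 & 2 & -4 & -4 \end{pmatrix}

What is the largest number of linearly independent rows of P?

Row reduce to echelon form.
R2 ← R2 − (2)·R1: [0, 10, -10, -5, -10]
R3 ← R3 − R1: [0, 8, -8, -4, -8]
R4 ← R4 − R1: [0, 6, -6, -3, -6]
R6 ← R6 − (2)·R1: [0, 8, -8, -4, -8]
R3 ← R3 − (4/5)·R2: [0, 0, 0, 0, 0]
R4 ← R4 − (3/5)·R2: [0, 0, 0, 0, 0]
R5 ← R5 + (2/5)·R2: [0, 0, 0, 0, 0]
R6 ← R6 − (4/5)·R2: [0, 0, 0, 0, 0]
Echelon form has 2 nonzero rows, so rank(P) = 2.
The rank gives the maximum number of linearly independent rows: 2.

2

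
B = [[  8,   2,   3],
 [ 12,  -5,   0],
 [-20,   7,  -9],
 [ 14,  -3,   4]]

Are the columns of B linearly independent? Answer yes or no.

yes

Row reduce B to echelon form.
R2 ← R2 − (3/2)·R1: [0, -8, -9/2]
R3 ← R3 + (5/2)·R1: [0, 12, -3/2]
R4 ← R4 − (7/4)·R1: [0, -13/2, -5/4]
R3 ← R3 + (3/2)·R2: [0, 0, -33/4]
R4 ← R4 − (13/16)·R2: [0, 0, 77/32]
R4 ← R4 + (7/24)·R3: [0, 0, 0]
3 pivots among 3 columns.
Every column is a pivot column, so the columns are linearly independent.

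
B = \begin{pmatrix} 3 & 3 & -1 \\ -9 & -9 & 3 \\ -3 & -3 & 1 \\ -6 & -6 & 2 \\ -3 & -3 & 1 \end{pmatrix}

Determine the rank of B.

1

Row reduce to echelon form.
R2 ← R2 + (3)·R1: [0, 0, 0]
R3 ← R3 + R1: [0, 0, 0]
R4 ← R4 + (2)·R1: [0, 0, 0]
R5 ← R5 + R1: [0, 0, 0]
Echelon form has 1 nonzero row, so rank(B) = 1.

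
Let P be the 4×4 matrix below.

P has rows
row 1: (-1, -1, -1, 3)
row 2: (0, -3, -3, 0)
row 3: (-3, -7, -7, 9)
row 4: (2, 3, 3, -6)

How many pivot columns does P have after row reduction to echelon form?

Row reduce to echelon form.
R3 ← R3 − (3)·R1: [0, -4, -4, 0]
R4 ← R4 + (2)·R1: [0, 1, 1, 0]
R3 ← R3 − (4/3)·R2: [0, 0, 0, 0]
R4 ← R4 + (1/3)·R2: [0, 0, 0, 0]
Echelon form has 2 nonzero rows, so rank(P) = 2.
Each nonzero row contributes one pivot column: 2 pivot columns.

2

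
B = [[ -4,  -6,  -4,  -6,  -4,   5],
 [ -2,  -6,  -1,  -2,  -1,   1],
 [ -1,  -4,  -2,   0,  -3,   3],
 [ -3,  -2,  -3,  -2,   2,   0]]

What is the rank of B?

4

Row reduce to echelon form.
R2 ← R2 − (1/2)·R1: [0, -3, 1, 1, 1, -3/2]
R3 ← R3 − (1/4)·R1: [0, -5/2, -1, 3/2, -2, 7/4]
R4 ← R4 − (3/4)·R1: [0, 5/2, 0, 5/2, 5, -15/4]
R3 ← R3 − (5/6)·R2: [0, 0, -11/6, 2/3, -17/6, 3]
R4 ← R4 + (5/6)·R2: [0, 0, 5/6, 10/3, 35/6, -5]
R4 ← R4 + (5/11)·R3: [0, 0, 0, 40/11, 50/11, -40/11]
Echelon form has 4 nonzero rows, so rank(B) = 4.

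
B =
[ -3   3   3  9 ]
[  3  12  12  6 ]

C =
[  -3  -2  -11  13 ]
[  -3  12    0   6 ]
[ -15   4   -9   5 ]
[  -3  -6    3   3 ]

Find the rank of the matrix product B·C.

2

First compute BC:
[[-72,   0,  33,  21],
 [-243, 150, -123, 189]]
Now row reduce the product.
R2 ← R2 − (27/8)·R1: [0, 150, -1875/8, 945/8]
2 nonzero rows, so rank(BC) = 2.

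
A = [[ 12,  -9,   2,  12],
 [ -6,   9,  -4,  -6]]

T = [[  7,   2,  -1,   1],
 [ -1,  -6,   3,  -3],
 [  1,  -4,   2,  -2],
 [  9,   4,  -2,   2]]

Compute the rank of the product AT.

2

First compute AT:
[[203, 118, -59,  59],
 [-109, -74,  37, -37]]
Now row reduce the product.
R2 ← R2 + (109/203)·R1: [0, -2160/203, 1080/203, -1080/203]
2 nonzero rows, so rank(AT) = 2.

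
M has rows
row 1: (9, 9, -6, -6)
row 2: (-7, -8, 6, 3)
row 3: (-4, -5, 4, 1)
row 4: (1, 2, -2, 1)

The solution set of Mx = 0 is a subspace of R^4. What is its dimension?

2

Row reduce to echelon form.
R2 ← R2 + (7/9)·R1: [0, -1, 4/3, -5/3]
R3 ← R3 + (4/9)·R1: [0, -1, 4/3, -5/3]
R4 ← R4 − (1/9)·R1: [0, 1, -4/3, 5/3]
R3 ← R3 − R2: [0, 0, 0, 0]
R4 ← R4 + R2: [0, 0, 0, 0]
2 nonzero rows, so rank(M) = 2.
M has 4 columns; by rank–nullity, nullity = 4 − 2 = 2.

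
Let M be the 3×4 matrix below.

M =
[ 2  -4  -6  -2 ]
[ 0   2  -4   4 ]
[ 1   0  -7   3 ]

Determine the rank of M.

2

Row reduce to echelon form.
R3 ← R3 − (1/2)·R1: [0, 2, -4, 4]
R3 ← R3 − R2: [0, 0, 0, 0]
Echelon form has 2 nonzero rows, so rank(M) = 2.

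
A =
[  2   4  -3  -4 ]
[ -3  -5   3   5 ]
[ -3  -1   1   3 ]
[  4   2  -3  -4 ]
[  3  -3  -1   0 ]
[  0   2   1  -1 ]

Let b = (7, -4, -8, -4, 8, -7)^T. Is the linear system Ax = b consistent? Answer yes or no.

no

Row reduce the augmented matrix [A | b].
R2 ← R2 + (3/2)·R1: [0, 1, -3/2, -1, 13/2]
R3 ← R3 + (3/2)·R1: [0, 5, -7/2, -3, 5/2]
R4 ← R4 − (2)·R1: [0, -6, 3, 4, -18]
R5 ← R5 − (3/2)·R1: [0, -9, 7/2, 6, -5/2]
R3 ← R3 − (5)·R2: [0, 0, 4, 2, -30]
R4 ← R4 + (6)·R2: [0, 0, -6, -2, 21]
R5 ← R5 + (9)·R2: [0, 0, -10, -3, 56]
R6 ← R6 − (2)·R2: [0, 0, 4, 1, -20]
R4 ← R4 + (3/2)·R3: [0, 0, 0, 1, -24]
R5 ← R5 + (5/2)·R3: [0, 0, 0, 2, -19]
R6 ← R6 − R3: [0, 0, 0, -1, 10]
R5 ← R5 − (2)·R4: [0, 0, 0, 0, 29]
R6 ← R6 + R4: [0, 0, 0, 0, -14]
R6 ← R6 + (14/29)·R5: [0, 0, 0, 0, 0]
The echelon form has 5 nonzero rows; the last pivot sits in the augmented column, so rank(A) = 4 but rank([A|b]) = 5.
Since the ranks differ, the system is inconsistent.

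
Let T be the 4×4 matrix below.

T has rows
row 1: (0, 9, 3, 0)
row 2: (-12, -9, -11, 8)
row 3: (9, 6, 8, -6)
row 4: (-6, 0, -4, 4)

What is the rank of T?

2

Row reduce to echelon form.
Swap R1 ↔ R2
R3 ← R3 + (3/4)·R1: [0, -3/4, -1/4, 0]
R4 ← R4 − (1/2)·R1: [0, 9/2, 3/2, 0]
R3 ← R3 + (1/12)·R2: [0, 0, 0, 0]
R4 ← R4 − (1/2)·R2: [0, 0, 0, 0]
Echelon form has 2 nonzero rows, so rank(T) = 2.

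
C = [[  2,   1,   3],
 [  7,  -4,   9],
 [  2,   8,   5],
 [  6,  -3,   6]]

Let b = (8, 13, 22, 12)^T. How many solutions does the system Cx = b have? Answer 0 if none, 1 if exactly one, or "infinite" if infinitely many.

Row reduce the augmented matrix [C | b].
R2 ← R2 − (7/2)·R1: [0, -15/2, -3/2, -15]
R3 ← R3 − R1: [0, 7, 2, 14]
R4 ← R4 − (3)·R1: [0, -6, -3, -12]
R3 ← R3 + (14/15)·R2: [0, 0, 3/5, 0]
R4 ← R4 − (4/5)·R2: [0, 0, -9/5, 0]
R4 ← R4 + (3)·R3: [0, 0, 0, 0]
The echelon form has 3 nonzero rows, and every pivot lies in the first 3 columns, so rank(C) = rank([C|b]) = 3.
The system is consistent.
rank = 3 = number of unknowns, so the solution is unique.

1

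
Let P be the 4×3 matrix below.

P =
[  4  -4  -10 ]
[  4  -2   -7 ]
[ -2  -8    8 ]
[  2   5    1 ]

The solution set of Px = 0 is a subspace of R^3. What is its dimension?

0

Row reduce to echelon form.
R2 ← R2 − R1: [0, 2, 3]
R3 ← R3 + (1/2)·R1: [0, -10, 3]
R4 ← R4 − (1/2)·R1: [0, 7, 6]
R3 ← R3 + (5)·R2: [0, 0, 18]
R4 ← R4 − (7/2)·R2: [0, 0, -9/2]
R4 ← R4 + (1/4)·R3: [0, 0, 0]
3 nonzero rows, so rank(P) = 3.
P has 3 columns; by rank–nullity, nullity = 3 − 3 = 0.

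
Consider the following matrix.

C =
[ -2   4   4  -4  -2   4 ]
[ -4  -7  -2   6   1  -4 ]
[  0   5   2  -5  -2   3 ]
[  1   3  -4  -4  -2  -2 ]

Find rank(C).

3

Row reduce to echelon form.
R2 ← R2 − (2)·R1: [0, -15, -10, 14, 5, -12]
R4 ← R4 + (1/2)·R1: [0, 5, -2, -6, -3, 0]
R3 ← R3 + (1/3)·R2: [0, 0, -4/3, -1/3, -1/3, -1]
R4 ← R4 + (1/3)·R2: [0, 0, -16/3, -4/3, -4/3, -4]
R4 ← R4 − (4)·R3: [0, 0, 0, 0, 0, 0]
Echelon form has 3 nonzero rows, so rank(C) = 3.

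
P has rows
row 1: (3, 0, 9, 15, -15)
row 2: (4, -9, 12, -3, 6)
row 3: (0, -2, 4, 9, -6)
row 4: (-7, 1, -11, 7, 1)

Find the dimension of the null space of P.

Row reduce to echelon form.
R2 ← R2 − (4/3)·R1: [0, -9, 0, -23, 26]
R4 ← R4 + (7/3)·R1: [0, 1, 10, 42, -34]
R3 ← R3 − (2/9)·R2: [0, 0, 4, 127/9, -106/9]
R4 ← R4 + (1/9)·R2: [0, 0, 10, 355/9, -280/9]
R4 ← R4 − (5/2)·R3: [0, 0, 0, 25/6, -5/3]
4 nonzero rows, so rank(P) = 4.
P has 5 columns; by rank–nullity, nullity = 5 − 4 = 1.

1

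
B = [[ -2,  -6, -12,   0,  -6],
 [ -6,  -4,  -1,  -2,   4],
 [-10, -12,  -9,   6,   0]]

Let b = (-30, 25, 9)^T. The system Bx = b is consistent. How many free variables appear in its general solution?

Row reduce the augmented matrix [B | b].
R2 ← R2 − (3)·R1: [0, 14, 35, -2, 22, 115]
R3 ← R3 − (5)·R1: [0, 18, 51, 6, 30, 159]
R3 ← R3 − (9/7)·R2: [0, 0, 6, 60/7, 12/7, 78/7]
The echelon form has 3 nonzero rows, and every pivot lies in the first 5 columns, so rank(B) = rank([B|b]) = 3.
The system is consistent.
Free variables = (unknowns) − (rank) = 5 − 3 = 2.

2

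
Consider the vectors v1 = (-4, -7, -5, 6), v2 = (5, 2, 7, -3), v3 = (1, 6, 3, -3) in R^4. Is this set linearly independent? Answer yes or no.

yes

Form the matrix with these vectors as rows and row reduce.
R2 ← R2 + (5/4)·R1: [0, -27/4, 3/4, 9/2]
R3 ← R3 + (1/4)·R1: [0, 17/4, 7/4, -3/2]
R3 ← R3 + (17/27)·R2: [0, 0, 20/9, 4/3]
3 nonzero rows, so the 3 vectors span a space of dimension 3.
Since 3 = 3, the vectors are linearly independent.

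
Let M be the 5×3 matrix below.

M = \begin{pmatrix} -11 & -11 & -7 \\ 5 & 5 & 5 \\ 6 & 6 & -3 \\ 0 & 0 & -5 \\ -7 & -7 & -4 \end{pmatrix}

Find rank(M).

2

Row reduce to echelon form.
R2 ← R2 + (5/11)·R1: [0, 0, 20/11]
R3 ← R3 + (6/11)·R1: [0, 0, -75/11]
R5 ← R5 − (7/11)·R1: [0, 0, 5/11]
R3 ← R3 + (15/4)·R2: [0, 0, 0]
R4 ← R4 + (11/4)·R2: [0, 0, 0]
R5 ← R5 − (1/4)·R2: [0, 0, 0]
Echelon form has 2 nonzero rows, so rank(M) = 2.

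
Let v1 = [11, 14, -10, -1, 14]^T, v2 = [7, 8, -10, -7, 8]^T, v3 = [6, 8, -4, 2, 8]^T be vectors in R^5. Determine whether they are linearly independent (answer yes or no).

no

Form the matrix with these vectors as rows and row reduce.
R2 ← R2 − (7/11)·R1: [0, -10/11, -40/11, -70/11, -10/11]
R3 ← R3 − (6/11)·R1: [0, 4/11, 16/11, 28/11, 4/11]
R3 ← R3 + (2/5)·R2: [0, 0, 0, 0, 0]
2 nonzero rows, so the 3 vectors span a space of dimension 2.
Since 2 < 3, the vectors are linearly dependent.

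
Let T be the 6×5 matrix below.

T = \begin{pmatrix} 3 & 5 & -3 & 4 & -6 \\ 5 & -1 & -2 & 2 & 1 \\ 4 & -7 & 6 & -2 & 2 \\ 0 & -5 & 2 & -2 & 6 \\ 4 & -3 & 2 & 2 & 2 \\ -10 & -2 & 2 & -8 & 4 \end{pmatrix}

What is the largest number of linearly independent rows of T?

4

Row reduce to echelon form.
R2 ← R2 − (5/3)·R1: [0, -28/3, 3, -14/3, 11]
R3 ← R3 − (4/3)·R1: [0, -41/3, 10, -22/3, 10]
R5 ← R5 − (4/3)·R1: [0, -29/3, 6, -10/3, 10]
R6 ← R6 + (10/3)·R1: [0, 44/3, -8, 16/3, -16]
R3 ← R3 − (41/28)·R2: [0, 0, 157/28, -1/2, -171/28]
R4 ← R4 − (15/28)·R2: [0, 0, 11/28, 1/2, 3/28]
R5 ← R5 − (29/28)·R2: [0, 0, 81/28, 3/2, -39/28]
R6 ← R6 + (11/7)·R2: [0, 0, -23/7, -2, 9/7]
R4 ← R4 − (11/157)·R3: [0, 0, 0, 84/157, 84/157]
R5 ← R5 − (81/157)·R3: [0, 0, 0, 276/157, 276/157]
R6 ← R6 + (92/157)·R3: [0, 0, 0, -360/157, -360/157]
R5 ← R5 − (23/7)·R4: [0, 0, 0, 0, 0]
R6 ← R6 + (30/7)·R4: [0, 0, 0, 0, 0]
Echelon form has 4 nonzero rows, so rank(T) = 4.
The rank gives the maximum number of linearly independent rows: 4.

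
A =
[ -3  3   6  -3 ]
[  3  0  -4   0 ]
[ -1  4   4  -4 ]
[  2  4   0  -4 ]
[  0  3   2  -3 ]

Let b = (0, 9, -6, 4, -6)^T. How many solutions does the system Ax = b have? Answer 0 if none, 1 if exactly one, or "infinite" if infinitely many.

0

Row reduce the augmented matrix [A | b].
R2 ← R2 + R1: [0, 3, 2, -3, 9]
R3 ← R3 − (1/3)·R1: [0, 3, 2, -3, -6]
R4 ← R4 + (2/3)·R1: [0, 6, 4, -6, 4]
R3 ← R3 − R2: [0, 0, 0, 0, -15]
R4 ← R4 − (2)·R2: [0, 0, 0, 0, -14]
R5 ← R5 − R2: [0, 0, 0, 0, -15]
R4 ← R4 − (14/15)·R3: [0, 0, 0, 0, 0]
R5 ← R5 − R3: [0, 0, 0, 0, 0]
The echelon form has 3 nonzero rows; the last pivot sits in the augmented column, so rank(A) = 2 but rank([A|b]) = 3.
Since the ranks differ, the system is inconsistent.
It has no solutions.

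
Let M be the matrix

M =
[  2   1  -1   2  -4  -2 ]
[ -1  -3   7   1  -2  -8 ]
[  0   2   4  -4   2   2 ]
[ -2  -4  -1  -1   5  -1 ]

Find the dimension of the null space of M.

2

Row reduce to echelon form.
R2 ← R2 + (1/2)·R1: [0, -5/2, 13/2, 2, -4, -9]
R4 ← R4 + R1: [0, -3, -2, 1, 1, -3]
R3 ← R3 + (4/5)·R2: [0, 0, 46/5, -12/5, -6/5, -26/5]
R4 ← R4 − (6/5)·R2: [0, 0, -49/5, -7/5, 29/5, 39/5]
R4 ← R4 + (49/46)·R3: [0, 0, 0, -91/23, 104/23, 52/23]
4 nonzero rows, so rank(M) = 4.
M has 6 columns; by rank–nullity, nullity = 6 − 4 = 2.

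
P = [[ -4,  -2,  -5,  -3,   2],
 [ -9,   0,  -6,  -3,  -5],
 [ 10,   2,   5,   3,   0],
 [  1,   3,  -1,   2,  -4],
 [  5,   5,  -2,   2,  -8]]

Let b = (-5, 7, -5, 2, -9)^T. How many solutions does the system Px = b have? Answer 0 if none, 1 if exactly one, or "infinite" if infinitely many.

0

Row reduce the augmented matrix [P | b].
R2 ← R2 − (9/4)·R1: [0, 9/2, 21/4, 15/4, -19/2, 73/4]
R3 ← R3 + (5/2)·R1: [0, -3, -15/2, -9/2, 5, -35/2]
R4 ← R4 + (1/4)·R1: [0, 5/2, -9/4, 5/4, -7/2, 3/4]
R5 ← R5 + (5/4)·R1: [0, 5/2, -33/4, -7/4, -11/2, -61/4]
R3 ← R3 + (2/3)·R2: [0, 0, -4, -2, -4/3, -16/3]
R4 ← R4 − (5/9)·R2: [0, 0, -31/6, -5/6, 16/9, -169/18]
R5 ← R5 − (5/9)·R2: [0, 0, -67/6, -23/6, -2/9, -457/18]
R4 ← R4 − (31/24)·R3: [0, 0, 0, 7/4, 7/2, -5/2]
R5 ← R5 − (67/24)·R3: [0, 0, 0, 7/4, 7/2, -21/2]
R5 ← R5 − R4: [0, 0, 0, 0, 0, -8]
The echelon form has 5 nonzero rows; the last pivot sits in the augmented column, so rank(P) = 4 but rank([P|b]) = 5.
Since the ranks differ, the system is inconsistent.
It has no solutions.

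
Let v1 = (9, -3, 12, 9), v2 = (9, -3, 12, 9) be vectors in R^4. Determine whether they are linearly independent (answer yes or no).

Form the matrix with these vectors as rows and row reduce.
R2 ← R2 − R1: [0, 0, 0, 0]
1 nonzero row, so the 2 vectors span a space of dimension 1.
Since 1 < 2, the vectors are linearly dependent.

no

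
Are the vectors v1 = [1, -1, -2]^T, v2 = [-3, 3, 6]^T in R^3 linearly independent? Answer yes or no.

no

Form the matrix with these vectors as rows and row reduce.
R2 ← R2 + (3)·R1: [0, 0, 0]
1 nonzero row, so the 2 vectors span a space of dimension 1.
Since 1 < 2, the vectors are linearly dependent.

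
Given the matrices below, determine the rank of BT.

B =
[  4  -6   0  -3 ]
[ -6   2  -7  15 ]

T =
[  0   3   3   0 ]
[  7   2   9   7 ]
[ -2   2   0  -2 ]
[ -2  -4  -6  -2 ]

2

First compute BT:
[[-36,  12, -24, -36],
 [ -2, -88, -90,  -2]]
Now row reduce the product.
R2 ← R2 − (1/18)·R1: [0, -266/3, -266/3, 0]
2 nonzero rows, so rank(BT) = 2.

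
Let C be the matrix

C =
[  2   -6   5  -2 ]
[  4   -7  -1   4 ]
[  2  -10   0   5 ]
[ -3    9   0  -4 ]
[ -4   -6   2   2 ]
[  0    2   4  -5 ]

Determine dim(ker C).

0

Row reduce to echelon form.
R2 ← R2 − (2)·R1: [0, 5, -11, 8]
R3 ← R3 − R1: [0, -4, -5, 7]
R4 ← R4 + (3/2)·R1: [0, 0, 15/2, -7]
R5 ← R5 + (2)·R1: [0, -18, 12, -2]
R3 ← R3 + (4/5)·R2: [0, 0, -69/5, 67/5]
R5 ← R5 + (18/5)·R2: [0, 0, -138/5, 134/5]
R6 ← R6 − (2/5)·R2: [0, 0, 42/5, -41/5]
R4 ← R4 + (25/46)·R3: [0, 0, 0, 13/46]
R5 ← R5 − (2)·R3: [0, 0, 0, 0]
R6 ← R6 + (14/23)·R3: [0, 0, 0, -1/23]
R6 ← R6 + (2/13)·R4: [0, 0, 0, 0]
4 nonzero rows, so rank(C) = 4.
C has 4 columns; by rank–nullity, nullity = 4 − 4 = 0.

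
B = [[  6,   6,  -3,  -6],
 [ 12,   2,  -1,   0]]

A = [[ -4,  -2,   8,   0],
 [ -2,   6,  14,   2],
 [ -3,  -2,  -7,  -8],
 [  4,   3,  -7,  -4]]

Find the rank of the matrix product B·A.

First compute BA:
[[-51,  12, 195,  60],
 [-49, -10, 131,  12]]
Now row reduce the product.
R2 ← R2 − (49/51)·R1: [0, -366/17, -958/17, -776/17]
2 nonzero rows, so rank(BA) = 2.

2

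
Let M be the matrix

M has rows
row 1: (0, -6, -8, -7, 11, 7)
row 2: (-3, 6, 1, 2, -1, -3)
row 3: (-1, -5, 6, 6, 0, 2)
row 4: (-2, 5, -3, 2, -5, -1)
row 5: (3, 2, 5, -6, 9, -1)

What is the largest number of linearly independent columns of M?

5

Row reduce to echelon form.
Swap R1 ↔ R2
R3 ← R3 − (1/3)·R1: [0, -7, 17/3, 16/3, 1/3, 3]
R4 ← R4 − (2/3)·R1: [0, 1, -11/3, 2/3, -13/3, 1]
R5 ← R5 + R1: [0, 8, 6, -4, 8, -4]
R3 ← R3 − (7/6)·R2: [0, 0, 15, 27/2, -25/2, -31/6]
R4 ← R4 + (1/6)·R2: [0, 0, -5, -1/2, -5/2, 13/6]
R5 ← R5 + (4/3)·R2: [0, 0, -14/3, -40/3, 68/3, 16/3]
R4 ← R4 + (1/3)·R3: [0, 0, 0, 4, -20/3, 4/9]
R5 ← R5 + (14/45)·R3: [0, 0, 0, -137/15, 169/9, 503/135]
R5 ← R5 + (137/60)·R4: [0, 0, 0, 0, 32/9, 128/27]
Echelon form has 5 nonzero rows, so rank(M) = 5.
The rank gives the maximum number of linearly independent columns: 5.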